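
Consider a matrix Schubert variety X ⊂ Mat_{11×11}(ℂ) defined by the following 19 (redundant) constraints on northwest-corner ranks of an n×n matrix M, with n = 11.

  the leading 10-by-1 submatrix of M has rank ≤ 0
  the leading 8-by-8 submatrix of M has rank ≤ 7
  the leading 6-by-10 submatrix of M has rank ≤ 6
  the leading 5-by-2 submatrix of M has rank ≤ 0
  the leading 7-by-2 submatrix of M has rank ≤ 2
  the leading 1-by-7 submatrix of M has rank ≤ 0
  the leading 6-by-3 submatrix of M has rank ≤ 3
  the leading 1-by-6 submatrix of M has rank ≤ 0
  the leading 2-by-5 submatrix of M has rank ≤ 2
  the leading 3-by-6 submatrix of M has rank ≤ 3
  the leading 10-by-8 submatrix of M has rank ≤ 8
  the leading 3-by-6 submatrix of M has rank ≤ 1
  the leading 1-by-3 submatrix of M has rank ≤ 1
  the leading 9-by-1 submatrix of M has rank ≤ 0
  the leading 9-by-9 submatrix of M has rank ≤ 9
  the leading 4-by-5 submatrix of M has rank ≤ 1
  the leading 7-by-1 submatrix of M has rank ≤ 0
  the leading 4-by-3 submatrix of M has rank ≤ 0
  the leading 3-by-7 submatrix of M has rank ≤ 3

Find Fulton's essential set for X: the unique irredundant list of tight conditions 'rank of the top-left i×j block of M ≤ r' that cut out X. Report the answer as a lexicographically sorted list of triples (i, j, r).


Propagating the 19 rank bounds to every northwest block:

  row 1: 0 0 0 0 0 0 0 1 1 1 1
  row 2: 0 0 0 1 1 1 1 2 2 2 2
  row 3: 0 0 0 1 1 1 2 3 3 3 3
  row 4: 0 0 0 1 1 2 3 4 4 4 4
  row 5: 0 0 1 2 2 3 4 5 5 5 5
  row 6: 0 1 2 3 3 4 5 6 6 6 6
  row 7: 0 1 2 3 4 5 6 7 7 7 7
  row 8: 0 1 2 3 4 5 6 7 8 8 8
  row 9: 0 1 2 3 4 5 6 7 8 9 9
  row 10: 0 1 2 3 4 5 6 7 8 9 10
  row 11: 1 2 3 4 5 6 7 8 9 10 11

the unique w with this rank table is (8, 4, 7, 6, 3, 2, 5, 9, 10, 11, 1).

|D(w)|=26, |Ess(w)|=6:

[(1, 7, 0), (3, 6, 1), (4, 3, 0), (4, 5, 1), (5, 2, 0), (10, 1, 0)]


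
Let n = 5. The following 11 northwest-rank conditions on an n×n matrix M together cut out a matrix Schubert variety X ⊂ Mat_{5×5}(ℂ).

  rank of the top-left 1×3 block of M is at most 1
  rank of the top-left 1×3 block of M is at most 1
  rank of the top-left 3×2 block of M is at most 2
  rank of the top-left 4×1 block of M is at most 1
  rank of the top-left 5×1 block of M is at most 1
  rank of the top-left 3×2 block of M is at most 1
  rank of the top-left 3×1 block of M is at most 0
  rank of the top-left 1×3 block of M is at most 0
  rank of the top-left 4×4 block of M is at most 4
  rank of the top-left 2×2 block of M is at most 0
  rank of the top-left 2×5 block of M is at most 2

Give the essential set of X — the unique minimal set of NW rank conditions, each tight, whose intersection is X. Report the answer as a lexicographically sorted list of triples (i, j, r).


Propagating the 11 rank bounds to every northwest block:

  0 | 0 | 0 | 1 | 1
  0 | 0 | 1 | 2 | 2
  0 | 1 | 2 | 3 | 3
  1 | 2 | 3 | 4 | 4
  1 | 2 | 3 | 4 | 5

reading off 1-entries of Δ²R: w = (4, 3, 2, 1, 5).

|D(w)|=6, |Ess(w)|=3:

[(1, 3, 0), (2, 2, 0), (3, 1, 0)]


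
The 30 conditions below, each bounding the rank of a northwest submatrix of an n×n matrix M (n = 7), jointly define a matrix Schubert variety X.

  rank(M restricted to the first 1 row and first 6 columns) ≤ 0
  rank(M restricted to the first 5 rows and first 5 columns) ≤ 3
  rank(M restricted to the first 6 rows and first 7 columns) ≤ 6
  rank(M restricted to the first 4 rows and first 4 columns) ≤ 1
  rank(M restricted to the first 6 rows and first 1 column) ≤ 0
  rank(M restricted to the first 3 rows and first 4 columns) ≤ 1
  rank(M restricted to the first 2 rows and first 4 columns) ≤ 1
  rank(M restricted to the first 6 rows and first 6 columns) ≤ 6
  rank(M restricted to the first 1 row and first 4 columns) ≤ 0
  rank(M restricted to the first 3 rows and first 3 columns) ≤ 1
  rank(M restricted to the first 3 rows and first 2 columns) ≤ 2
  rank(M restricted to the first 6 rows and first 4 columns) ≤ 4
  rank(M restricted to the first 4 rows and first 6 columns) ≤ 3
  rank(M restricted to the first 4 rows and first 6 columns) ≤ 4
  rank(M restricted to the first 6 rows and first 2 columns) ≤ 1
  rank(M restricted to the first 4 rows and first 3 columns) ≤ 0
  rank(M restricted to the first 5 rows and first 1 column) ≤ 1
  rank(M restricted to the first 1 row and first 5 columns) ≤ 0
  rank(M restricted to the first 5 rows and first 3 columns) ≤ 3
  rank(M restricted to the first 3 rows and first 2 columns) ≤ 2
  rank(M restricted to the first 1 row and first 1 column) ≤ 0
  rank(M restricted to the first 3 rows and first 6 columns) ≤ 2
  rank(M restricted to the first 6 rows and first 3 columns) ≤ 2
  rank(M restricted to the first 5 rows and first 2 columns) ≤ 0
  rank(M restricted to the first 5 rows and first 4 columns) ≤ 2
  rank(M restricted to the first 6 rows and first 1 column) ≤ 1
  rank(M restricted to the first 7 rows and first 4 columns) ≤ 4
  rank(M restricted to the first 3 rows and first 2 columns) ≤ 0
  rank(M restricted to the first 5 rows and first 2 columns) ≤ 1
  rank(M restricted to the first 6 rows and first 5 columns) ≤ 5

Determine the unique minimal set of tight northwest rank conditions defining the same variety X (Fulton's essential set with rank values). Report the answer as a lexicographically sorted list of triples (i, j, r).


Propagating the 30 rank bounds to every northwest block:

  i=1: 0  0  0  0  0  0  1
  i=2: 0  0  0  1  1  1  2
  i=3: 0  0  0  1  2  2  3
  i=4: 0  0  0  1  2  3  4
  i=5: 0  0  1  2  3  4  5
  i=6: 0  1  2  3  4  5  6
  i=7: 1  2  3  4  5  6  7

reading off 1-entries of Δ²R: w = (7, 4, 5, 6, 3, 2, 1).

ℓ(w)=18; the 4 essential cells (i,j,r):

[(1, 6, 0), (4, 3, 0), (5, 2, 0), (6, 1, 0)]


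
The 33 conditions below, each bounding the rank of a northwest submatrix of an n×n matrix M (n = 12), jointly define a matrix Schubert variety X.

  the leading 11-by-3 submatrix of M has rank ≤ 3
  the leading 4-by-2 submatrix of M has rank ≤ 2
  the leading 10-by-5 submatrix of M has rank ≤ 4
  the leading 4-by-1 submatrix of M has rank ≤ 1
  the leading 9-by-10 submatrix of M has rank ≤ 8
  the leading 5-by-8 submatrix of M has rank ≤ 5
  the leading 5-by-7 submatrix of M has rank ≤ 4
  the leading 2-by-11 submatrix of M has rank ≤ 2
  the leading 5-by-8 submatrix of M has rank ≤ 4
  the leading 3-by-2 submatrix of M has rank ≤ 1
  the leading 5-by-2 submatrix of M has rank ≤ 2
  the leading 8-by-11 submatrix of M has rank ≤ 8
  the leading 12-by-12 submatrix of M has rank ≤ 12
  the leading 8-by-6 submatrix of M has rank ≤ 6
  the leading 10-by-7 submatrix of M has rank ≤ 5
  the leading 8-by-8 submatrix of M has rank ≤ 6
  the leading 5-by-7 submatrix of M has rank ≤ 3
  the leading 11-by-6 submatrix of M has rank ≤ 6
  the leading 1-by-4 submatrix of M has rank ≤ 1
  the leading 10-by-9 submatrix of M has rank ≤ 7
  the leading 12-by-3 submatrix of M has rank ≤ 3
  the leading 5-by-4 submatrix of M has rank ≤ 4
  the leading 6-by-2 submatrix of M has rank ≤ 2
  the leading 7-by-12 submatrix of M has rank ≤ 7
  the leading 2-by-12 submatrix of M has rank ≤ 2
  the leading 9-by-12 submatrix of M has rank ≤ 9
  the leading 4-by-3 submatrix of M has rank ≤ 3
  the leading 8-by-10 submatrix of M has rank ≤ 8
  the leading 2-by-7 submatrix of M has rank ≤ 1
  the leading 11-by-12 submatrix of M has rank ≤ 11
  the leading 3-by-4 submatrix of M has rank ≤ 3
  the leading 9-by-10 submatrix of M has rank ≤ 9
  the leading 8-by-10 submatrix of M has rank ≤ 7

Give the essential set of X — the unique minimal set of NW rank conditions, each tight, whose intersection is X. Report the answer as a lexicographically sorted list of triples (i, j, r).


Computing R[i][j] = min implied NW-rank bound (n=12, 33 conditions):

  i=1: 1, 1, 1, 1, 1, 1, 1, 1, 1, 1, 1, 1
  i=2: 1, 1, 1, 1, 1, 1, 1, 2, 2, 2, 2, 2
  i=3: 1, 1, 2, 2, 2, 2, 2, 3, 3, 3, 3, 3
  i=4: 1, 2, 3, 3, 3, 3, 3, 4, 4, 4, 4, 4
  i=5: 1, 2, 3, 3, 3, 3, 3, 4, 5, 5, 5, 5
  i=6: 1, 2, 3, 4, 4, 4, 4, 5, 6, 6, 6, 6
  i=7: 1, 2, 3, 4, 4, 5, 5, 6, 7, 7, 7, 7
  i=8: 1, 2, 3, 4, 4, 5, 5, 6, 7, 7, 8, 8
  i=9: 1, 2, 3, 4, 4, 5, 5, 6, 7, 8, 9, 9
  i=10: 1, 2, 3, 4, 4, 5, 5, 6, 7, 8, 9, 10
  i=11: 1, 2, 3, 4, 5, 6, 6, 7, 8, 9, 10, 11
  i=12: 1, 2, 3, 4, 5, 6, 7, 8, 9, 10, 11, 12

second differences of R give the permutation w = (1, 8, 3, 2, 9, 4, 6, 11, 10, 12, 5, 7).

ℓ(w)=19; the 6 essential cells (i,j,r):

[(2, 7, 1), (3, 2, 1), (5, 7, 3), (8, 10, 7), (10, 5, 4), (10, 7, 5)]


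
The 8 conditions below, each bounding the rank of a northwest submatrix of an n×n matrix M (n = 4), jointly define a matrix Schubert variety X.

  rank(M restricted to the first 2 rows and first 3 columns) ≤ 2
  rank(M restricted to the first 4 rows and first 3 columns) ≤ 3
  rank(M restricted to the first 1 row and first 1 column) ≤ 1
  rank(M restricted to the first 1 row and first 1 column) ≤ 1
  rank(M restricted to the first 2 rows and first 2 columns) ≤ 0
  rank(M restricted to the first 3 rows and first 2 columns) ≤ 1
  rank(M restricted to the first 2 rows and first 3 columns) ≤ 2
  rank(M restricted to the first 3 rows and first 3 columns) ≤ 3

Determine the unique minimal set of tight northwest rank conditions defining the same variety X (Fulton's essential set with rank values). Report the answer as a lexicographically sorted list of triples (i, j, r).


Reconstructing r_w from the 8 given conditions:

  row 1: 0  0  1  1
  row 2: 0  0  1  2
  row 3: 1  1  2  3
  row 4: 1  2  3  4

so w = (3, 4, 1, 2).

|D(w)|=4, |Ess(w)|=1:

[(2, 2, 0)]


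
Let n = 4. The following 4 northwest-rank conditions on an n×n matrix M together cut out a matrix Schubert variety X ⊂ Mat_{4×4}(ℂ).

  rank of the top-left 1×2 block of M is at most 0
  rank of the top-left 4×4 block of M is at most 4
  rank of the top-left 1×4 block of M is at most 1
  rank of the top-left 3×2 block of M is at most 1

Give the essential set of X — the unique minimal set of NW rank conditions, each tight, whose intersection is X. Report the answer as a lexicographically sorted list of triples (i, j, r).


Propagating the 4 rank bounds to every northwest block:

  row 1: 0 | 0 | 1 | 1
  row 2: 1 | 1 | 2 | 2
  row 3: 1 | 1 | 2 | 3
  row 4: 1 | 2 | 3 | 4

giving w = (3, 1, 4, 2) via Δ²R.

Rothe diagram D(w) (3 cells), 2 SE-corners (essential conditions):

[(1, 2, 0), (3, 2, 1)]


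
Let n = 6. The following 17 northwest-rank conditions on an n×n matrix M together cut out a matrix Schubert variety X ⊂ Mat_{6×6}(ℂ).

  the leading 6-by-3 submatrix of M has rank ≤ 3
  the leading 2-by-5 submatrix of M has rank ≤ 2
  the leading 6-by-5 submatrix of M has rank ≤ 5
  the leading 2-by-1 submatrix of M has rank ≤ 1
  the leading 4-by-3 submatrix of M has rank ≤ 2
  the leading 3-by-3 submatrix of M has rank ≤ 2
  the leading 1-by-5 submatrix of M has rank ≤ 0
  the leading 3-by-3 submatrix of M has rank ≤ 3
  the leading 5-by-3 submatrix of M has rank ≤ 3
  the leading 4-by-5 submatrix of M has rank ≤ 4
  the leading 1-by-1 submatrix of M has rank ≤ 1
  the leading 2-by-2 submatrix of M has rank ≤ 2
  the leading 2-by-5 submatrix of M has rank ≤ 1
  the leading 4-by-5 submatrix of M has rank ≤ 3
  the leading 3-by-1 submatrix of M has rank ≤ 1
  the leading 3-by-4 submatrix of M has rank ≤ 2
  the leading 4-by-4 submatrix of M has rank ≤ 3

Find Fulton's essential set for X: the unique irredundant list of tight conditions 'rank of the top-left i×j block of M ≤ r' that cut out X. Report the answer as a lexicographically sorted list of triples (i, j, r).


Propagating the 17 rank bounds to every northwest block:

  R[1]: 0 0 0 0 0 1
  R[2]: 1 1 1 1 1 2
  R[3]: 1 2 2 2 2 3
  R[4]: 1 2 2 3 3 4
  R[5]: 1 2 3 4 4 5
  R[6]: 1 2 3 4 5 6

reading off 1-entries of Δ²R: w = (6, 1, 2, 4, 3, 5).

Rothe diagram D(w) (6 cells), 2 SE-corners (essential conditions):

[(1, 5, 0), (4, 3, 2)]


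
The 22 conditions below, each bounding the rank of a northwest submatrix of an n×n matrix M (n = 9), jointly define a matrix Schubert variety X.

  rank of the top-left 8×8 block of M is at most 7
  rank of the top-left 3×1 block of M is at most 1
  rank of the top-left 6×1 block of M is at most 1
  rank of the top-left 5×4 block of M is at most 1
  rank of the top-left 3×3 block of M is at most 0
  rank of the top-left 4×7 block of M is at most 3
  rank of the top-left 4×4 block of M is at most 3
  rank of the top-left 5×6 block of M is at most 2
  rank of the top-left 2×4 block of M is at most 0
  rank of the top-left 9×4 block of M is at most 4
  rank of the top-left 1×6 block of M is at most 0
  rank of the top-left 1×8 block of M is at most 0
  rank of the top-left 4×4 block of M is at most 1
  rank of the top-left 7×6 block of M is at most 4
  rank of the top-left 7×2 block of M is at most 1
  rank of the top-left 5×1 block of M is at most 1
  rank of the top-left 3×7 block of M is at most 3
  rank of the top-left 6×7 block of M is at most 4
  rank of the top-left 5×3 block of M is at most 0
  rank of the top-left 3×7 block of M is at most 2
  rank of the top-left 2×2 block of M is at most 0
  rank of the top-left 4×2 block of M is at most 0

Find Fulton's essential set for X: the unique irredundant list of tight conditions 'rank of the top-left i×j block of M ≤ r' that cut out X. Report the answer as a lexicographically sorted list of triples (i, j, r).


Propagating the 22 rank bounds to every northwest block:

  0 0 0 0 0 0 0 0 1
  0 0 0 0 1 1 1 1 2
  0 0 0 1 2 2 2 2 3
  0 0 0 1 2 2 3 3 4
  0 0 0 1 2 2 3 4 5
  1 1 1 2 3 3 4 5 6
  1 1 2 3 4 4 5 6 7
  1 2 3 4 5 5 6 7 8
  1 2 3 4 5 6 7 8 9

reading off 1-entries of Δ²R: w = (9, 5, 4, 7, 8, 1, 3, 2, 6).

ℓ(w)=24; the 5 essential cells (i,j,r):

[(1, 8, 0), (2, 4, 0), (5, 3, 0), (5, 6, 2), (7, 2, 1)]


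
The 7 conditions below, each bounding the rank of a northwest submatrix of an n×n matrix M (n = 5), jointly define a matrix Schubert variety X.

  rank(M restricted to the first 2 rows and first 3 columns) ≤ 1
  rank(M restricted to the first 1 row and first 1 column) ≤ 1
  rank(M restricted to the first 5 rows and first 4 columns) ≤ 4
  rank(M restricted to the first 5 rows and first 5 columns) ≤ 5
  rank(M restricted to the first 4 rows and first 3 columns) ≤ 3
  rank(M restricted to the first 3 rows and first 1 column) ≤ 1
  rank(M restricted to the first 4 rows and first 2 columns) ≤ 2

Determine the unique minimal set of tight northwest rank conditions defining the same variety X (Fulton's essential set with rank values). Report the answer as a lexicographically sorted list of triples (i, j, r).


Rank table r_w(5×5) implied by the 7 constraints:

  i=1: 1  1  1  1  1
  i=2: 1  1  1  2  2
  i=3: 1  2  2  3  3
  i=4: 1  2  3  4  4
  i=5: 1  2  3  4  5

the unique w with this rank table is (1, 4, 2, 3, 5).

Rothe diagram D(w) (2 cells), 1 SE-corner (essential condition):

[(2, 3, 1)]


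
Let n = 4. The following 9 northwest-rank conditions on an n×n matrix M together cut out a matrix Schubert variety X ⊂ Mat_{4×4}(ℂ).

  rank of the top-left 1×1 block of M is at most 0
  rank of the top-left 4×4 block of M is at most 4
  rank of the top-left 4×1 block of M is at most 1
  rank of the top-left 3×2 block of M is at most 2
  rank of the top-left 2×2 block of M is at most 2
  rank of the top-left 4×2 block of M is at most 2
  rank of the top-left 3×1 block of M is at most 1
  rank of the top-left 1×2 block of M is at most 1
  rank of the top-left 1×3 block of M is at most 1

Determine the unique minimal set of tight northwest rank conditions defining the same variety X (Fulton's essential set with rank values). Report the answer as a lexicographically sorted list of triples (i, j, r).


Recovering R(i,j) via the rank-extension bound from the 9 conditions:

  R[1]: 0  1  1  1
  R[2]: 1  2  2  2
  R[3]: 1  2  3  3
  R[4]: 1  2  3  4

hence w(1..4) = (2, 1, 3, 4).

D(w) has 1 cell with 1 SE-corner; essential set:

[(1, 1, 0)]


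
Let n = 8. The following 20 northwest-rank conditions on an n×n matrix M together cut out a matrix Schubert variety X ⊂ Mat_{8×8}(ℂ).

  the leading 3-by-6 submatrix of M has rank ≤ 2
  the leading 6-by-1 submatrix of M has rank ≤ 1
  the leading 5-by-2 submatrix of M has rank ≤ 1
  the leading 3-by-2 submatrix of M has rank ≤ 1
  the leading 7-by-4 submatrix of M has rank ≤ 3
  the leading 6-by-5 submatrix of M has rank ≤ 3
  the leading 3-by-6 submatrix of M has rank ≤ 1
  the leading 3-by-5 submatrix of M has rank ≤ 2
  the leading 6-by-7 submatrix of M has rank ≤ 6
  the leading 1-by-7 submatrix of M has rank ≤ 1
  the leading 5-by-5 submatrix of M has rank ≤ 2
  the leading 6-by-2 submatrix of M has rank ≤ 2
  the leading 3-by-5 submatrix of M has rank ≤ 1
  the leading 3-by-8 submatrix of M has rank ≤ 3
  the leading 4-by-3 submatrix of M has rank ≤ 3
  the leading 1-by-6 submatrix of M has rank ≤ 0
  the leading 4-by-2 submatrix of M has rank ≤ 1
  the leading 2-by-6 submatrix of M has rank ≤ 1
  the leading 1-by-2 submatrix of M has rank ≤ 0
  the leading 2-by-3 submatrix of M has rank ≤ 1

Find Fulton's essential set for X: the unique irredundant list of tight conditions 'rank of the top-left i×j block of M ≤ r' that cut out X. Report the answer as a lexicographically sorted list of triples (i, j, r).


Propagating the 20 rank bounds to every northwest block:

  0 | 0 | 0 | 0 | 0 | 0 | 1 | 1
  1 | 1 | 1 | 1 | 1 | 1 | 2 | 2
  1 | 1 | 1 | 1 | 1 | 1 | 2 | 3
  1 | 1 | 2 | 2 | 2 | 2 | 3 | 4
  1 | 1 | 2 | 2 | 2 | 3 | 4 | 5
  1 | 2 | 3 | 3 | 3 | 4 | 5 | 6
  1 | 2 | 3 | 3 | 4 | 5 | 6 | 7
  1 | 2 | 3 | 4 | 5 | 6 | 7 | 8

hence w(1..8) = (7, 1, 8, 3, 6, 2, 5, 4).

|D(w)|=16, |Ess(w)|=5:

[(1, 6, 0), (3, 6, 1), (5, 2, 1), (5, 5, 2), (7, 4, 3)]


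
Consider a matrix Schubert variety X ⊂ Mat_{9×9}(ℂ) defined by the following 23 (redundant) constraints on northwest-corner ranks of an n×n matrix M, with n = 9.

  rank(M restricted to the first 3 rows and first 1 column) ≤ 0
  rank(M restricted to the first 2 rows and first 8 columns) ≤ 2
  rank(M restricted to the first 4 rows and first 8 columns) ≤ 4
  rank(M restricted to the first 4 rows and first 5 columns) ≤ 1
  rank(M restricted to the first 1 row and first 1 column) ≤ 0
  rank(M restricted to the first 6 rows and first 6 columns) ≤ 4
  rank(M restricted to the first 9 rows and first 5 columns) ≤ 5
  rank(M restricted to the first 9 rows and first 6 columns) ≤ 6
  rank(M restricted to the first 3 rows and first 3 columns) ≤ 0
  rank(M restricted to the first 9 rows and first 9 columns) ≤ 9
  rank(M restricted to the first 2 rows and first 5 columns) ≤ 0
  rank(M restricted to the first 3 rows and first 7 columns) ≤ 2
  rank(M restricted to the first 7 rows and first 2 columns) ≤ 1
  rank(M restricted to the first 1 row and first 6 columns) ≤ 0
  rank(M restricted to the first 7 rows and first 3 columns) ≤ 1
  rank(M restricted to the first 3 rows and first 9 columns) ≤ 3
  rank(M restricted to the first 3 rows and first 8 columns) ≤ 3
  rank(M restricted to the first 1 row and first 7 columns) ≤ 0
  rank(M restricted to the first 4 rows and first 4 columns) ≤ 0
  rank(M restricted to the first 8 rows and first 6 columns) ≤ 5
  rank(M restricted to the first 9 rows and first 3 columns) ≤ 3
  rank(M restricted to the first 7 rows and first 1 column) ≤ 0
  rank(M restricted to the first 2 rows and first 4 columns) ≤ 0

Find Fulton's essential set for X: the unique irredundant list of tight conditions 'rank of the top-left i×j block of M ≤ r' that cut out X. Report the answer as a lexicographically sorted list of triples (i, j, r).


Propagating the 23 rank bounds to every northwest block:

  R[1]: 0 | 0 | 0 | 0 | 0 | 0 | 0 | 1 | 1
  R[2]: 0 | 0 | 0 | 0 | 0 | 1 | 1 | 2 | 2
  R[3]: 0 | 0 | 0 | 0 | 1 | 2 | 2 | 3 | 3
  R[4]: 0 | 0 | 0 | 0 | 1 | 2 | 3 | 4 | 4
  R[5]: 0 | 1 | 1 | 1 | 2 | 3 | 4 | 5 | 5
  R[6]: 0 | 1 | 1 | 2 | 3 | 4 | 5 | 6 | 6
  R[7]: 0 | 1 | 1 | 2 | 3 | 4 | 5 | 6 | 7
  R[8]: 1 | 2 | 2 | 3 | 4 | 5 | 6 | 7 | 8
  R[9]: 1 | 2 | 3 | 4 | 5 | 6 | 7 | 8 | 9

hence w(1..9) = (8, 6, 5, 7, 2, 4, 9, 1, 3).

|D(w)|=25, |Ess(w)|=5:

[(1, 7, 0), (2, 5, 0), (4, 4, 0), (7, 1, 0), (7, 3, 1)]


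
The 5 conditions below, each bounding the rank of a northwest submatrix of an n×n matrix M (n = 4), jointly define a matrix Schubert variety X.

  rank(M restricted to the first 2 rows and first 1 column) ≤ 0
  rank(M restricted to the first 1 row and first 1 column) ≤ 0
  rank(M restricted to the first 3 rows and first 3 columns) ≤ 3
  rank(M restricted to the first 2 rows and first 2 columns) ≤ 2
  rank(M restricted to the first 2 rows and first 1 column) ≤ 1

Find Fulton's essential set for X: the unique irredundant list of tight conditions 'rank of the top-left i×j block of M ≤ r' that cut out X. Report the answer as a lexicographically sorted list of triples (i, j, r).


Recovering R(i,j) via the rank-extension bound from the 5 conditions:

  R[1]: 0, 1, 1, 1
  R[2]: 0, 1, 2, 2
  R[3]: 1, 2, 3, 3
  R[4]: 1, 2, 3, 4

reading off 1-entries of Δ²R: w = (2, 3, 1, 4).

D(w) has 2 cells with 1 SE-corner; essential set:

[(2, 1, 0)]


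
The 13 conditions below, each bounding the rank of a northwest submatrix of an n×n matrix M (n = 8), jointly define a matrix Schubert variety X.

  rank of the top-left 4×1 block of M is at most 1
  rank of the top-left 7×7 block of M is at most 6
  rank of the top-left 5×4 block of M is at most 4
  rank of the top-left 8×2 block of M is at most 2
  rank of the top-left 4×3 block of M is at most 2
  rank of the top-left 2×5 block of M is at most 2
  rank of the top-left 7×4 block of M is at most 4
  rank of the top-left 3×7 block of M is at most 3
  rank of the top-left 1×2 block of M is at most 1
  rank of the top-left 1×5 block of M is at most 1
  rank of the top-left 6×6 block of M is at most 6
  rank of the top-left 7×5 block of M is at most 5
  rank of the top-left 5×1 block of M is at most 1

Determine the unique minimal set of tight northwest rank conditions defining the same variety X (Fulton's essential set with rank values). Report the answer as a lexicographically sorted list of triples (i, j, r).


Reconstructing r_w from the 13 given conditions:

  row 1: 1, 1, 1, 1, 1, 1, 1, 1
  row 2: 1, 2, 2, 2, 2, 2, 2, 2
  row 3: 1, 2, 2, 3, 3, 3, 3, 3
  row 4: 1, 2, 2, 3, 4, 4, 4, 4
  row 5: 1, 2, 3, 4, 5, 5, 5, 5
  row 6: 1, 2, 3, 4, 5, 6, 6, 6
  row 7: 1, 2, 3, 4, 5, 6, 6, 7
  row 8: 1, 2, 3, 4, 5, 6, 7, 8

so w = (1, 2, 4, 5, 3, 6, 8, 7).

D(w) has 3 cells with 2 SE-corners; essential set:

[(4, 3, 2), (7, 7, 6)]


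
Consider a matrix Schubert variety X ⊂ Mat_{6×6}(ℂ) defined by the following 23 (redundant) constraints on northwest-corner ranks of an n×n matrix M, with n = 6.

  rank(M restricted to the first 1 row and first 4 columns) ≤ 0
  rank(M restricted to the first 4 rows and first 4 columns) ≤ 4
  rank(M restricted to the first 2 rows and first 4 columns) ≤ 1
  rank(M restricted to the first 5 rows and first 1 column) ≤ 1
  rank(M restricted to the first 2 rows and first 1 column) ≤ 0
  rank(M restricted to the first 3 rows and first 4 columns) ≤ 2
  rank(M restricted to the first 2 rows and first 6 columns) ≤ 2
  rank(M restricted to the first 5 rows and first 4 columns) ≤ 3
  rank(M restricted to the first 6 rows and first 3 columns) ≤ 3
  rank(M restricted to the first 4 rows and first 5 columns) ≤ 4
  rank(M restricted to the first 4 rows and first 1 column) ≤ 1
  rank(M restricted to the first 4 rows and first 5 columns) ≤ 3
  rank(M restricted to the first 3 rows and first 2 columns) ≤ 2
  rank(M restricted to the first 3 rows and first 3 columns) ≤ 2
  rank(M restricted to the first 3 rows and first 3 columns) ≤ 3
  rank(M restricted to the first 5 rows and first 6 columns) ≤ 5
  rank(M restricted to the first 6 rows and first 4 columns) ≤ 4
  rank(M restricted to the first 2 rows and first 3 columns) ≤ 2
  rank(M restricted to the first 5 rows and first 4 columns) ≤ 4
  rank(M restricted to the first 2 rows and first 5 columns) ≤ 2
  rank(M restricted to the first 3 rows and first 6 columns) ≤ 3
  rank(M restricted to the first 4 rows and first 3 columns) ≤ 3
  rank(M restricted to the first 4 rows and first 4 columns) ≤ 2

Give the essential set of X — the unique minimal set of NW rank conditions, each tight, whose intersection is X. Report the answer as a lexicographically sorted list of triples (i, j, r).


Rank table r_w(6×6) implied by the 23 constraints:

  R[1]: 0  0  0  0  1  1
  R[2]: 0  1  1  1  2  2
  R[3]: 1  2  2  2  3  3
  R[4]: 1  2  2  2  3  4
  R[5]: 1  2  3  3  4  5
  R[6]: 1  2  3  4  5  6

the unique w with this rank table is (5, 2, 1, 6, 3, 4).

Fulton essential set (3 of the 7 Rothe cells):

[(1, 4, 0), (2, 1, 0), (4, 4, 2)]


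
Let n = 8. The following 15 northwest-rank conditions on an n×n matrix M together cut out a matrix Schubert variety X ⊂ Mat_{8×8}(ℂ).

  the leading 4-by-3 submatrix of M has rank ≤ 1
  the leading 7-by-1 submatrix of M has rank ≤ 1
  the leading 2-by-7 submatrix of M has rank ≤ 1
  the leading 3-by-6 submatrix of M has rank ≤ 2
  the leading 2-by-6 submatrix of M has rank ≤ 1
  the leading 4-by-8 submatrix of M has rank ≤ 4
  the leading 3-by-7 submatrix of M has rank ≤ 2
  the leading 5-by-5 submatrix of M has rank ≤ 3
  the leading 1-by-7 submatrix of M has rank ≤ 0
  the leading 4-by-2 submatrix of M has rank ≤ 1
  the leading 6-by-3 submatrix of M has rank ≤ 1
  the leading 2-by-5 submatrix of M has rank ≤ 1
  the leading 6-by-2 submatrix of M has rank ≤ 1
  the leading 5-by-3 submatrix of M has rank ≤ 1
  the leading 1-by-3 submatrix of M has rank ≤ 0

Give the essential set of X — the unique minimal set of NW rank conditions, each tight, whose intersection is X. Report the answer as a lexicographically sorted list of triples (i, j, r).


Rank table r_w(8×8) implied by the 15 constraints:

  row 1: 0, 0, 0, 0, 0, 0, 0, 1
  row 2: 1, 1, 1, 1, 1, 1, 1, 2
  row 3: 1, 1, 1, 2, 2, 2, 2, 3
  row 4: 1, 1, 1, 2, 3, 3, 3, 4
  row 5: 1, 1, 1, 2, 3, 4, 4, 5
  row 6: 1, 1, 1, 2, 3, 4, 5, 6
  row 7: 1, 2, 2, 3, 4, 5, 6, 7
  row 8: 1, 2, 3, 4, 5, 6, 7, 8

second differences of R give the permutation w = (8, 1, 4, 5, 6, 7, 2, 3).

|D(w)|=15, |Ess(w)|=2:

[(1, 7, 0), (6, 3, 1)]


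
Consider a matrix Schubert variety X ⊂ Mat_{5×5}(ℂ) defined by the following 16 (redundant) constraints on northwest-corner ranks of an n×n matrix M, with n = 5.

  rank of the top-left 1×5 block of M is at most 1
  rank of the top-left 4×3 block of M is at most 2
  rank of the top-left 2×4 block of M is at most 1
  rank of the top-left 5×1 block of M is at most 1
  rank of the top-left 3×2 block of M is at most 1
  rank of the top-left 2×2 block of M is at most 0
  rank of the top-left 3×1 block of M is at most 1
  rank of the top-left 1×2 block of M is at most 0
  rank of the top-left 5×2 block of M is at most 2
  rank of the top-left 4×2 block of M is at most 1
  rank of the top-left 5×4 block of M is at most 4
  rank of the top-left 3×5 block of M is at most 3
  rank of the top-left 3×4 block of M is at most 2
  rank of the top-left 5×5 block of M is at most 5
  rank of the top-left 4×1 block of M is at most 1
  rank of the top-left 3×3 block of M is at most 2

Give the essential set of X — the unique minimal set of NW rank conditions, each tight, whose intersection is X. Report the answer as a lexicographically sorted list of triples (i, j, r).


Recovering R(i,j) via the rank-extension bound from the 16 conditions:

  row 1: 0 0 1 1 1
  row 2: 0 0 1 1 2
  row 3: 1 1 2 2 3
  row 4: 1 1 2 3 4
  row 5: 1 2 3 4 5

hence w(1..5) = (3, 5, 1, 4, 2).

D(w) has 6 cells with 3 SE-corners; essential set:

[(2, 2, 0), (2, 4, 1), (4, 2, 1)]


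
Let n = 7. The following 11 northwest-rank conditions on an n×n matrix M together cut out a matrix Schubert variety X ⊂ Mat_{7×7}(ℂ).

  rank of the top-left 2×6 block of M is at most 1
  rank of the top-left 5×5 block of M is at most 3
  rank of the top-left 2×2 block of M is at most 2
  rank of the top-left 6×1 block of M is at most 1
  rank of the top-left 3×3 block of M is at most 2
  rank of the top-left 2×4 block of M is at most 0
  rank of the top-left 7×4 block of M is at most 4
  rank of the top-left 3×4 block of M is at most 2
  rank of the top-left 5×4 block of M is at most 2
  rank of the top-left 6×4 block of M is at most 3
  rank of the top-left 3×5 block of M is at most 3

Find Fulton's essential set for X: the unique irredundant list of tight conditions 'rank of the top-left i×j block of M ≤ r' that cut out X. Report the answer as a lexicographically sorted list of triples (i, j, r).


The tightest implied rank at each (i,j), from the 11 conditions:

  i=1: 0  0  0  0  1  1  1
  i=2: 0  0  0  0  1  1  2
  i=3: 1  1  1  1  2  2  3
  i=4: 1  2  2  2  3  3  4
  i=5: 1  2  2  2  3  4  5
  i=6: 1  2  3  3  4  5  6
  i=7: 1  2  3  4  5  6  7

so w = (5, 7, 1, 2, 6, 3, 4).

3 SE-corners of the 11-cell Rothe diagram give Ess(w):

[(2, 4, 0), (2, 6, 1), (5, 4, 2)]


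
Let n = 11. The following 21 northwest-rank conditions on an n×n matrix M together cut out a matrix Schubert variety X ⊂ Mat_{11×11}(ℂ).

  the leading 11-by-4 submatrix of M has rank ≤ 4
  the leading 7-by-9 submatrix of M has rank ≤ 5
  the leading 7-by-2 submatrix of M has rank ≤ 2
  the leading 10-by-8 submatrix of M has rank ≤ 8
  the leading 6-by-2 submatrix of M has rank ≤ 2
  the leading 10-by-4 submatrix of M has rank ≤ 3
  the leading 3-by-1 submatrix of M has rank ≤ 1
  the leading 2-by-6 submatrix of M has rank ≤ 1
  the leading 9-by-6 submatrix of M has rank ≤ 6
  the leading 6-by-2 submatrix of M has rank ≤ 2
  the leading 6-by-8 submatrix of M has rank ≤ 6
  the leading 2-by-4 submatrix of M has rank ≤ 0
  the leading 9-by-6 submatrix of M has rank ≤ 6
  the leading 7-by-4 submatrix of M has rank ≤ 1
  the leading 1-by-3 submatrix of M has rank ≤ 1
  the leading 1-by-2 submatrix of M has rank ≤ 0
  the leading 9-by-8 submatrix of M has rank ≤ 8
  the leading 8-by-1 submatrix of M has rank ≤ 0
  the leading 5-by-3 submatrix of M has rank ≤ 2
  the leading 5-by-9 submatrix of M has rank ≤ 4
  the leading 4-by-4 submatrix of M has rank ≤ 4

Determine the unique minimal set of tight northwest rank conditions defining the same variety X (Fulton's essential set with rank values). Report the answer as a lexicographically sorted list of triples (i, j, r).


Propagating the 21 rank bounds to every northwest block:

  i=1: 0  0  0  0  1  1  1  1  1  1  1
  i=2: 0  0  0  0  1  1  2  2  2  2  2
  i=3: 0  1  1  1  2  2  3  3  3  3  3
  i=4: 0  1  1  1  2  3  4  4  4  4  4
  i=5: 0  1  1  1  2  3  4  4  4  5  5
  i=6: 0  1  1  1  2  3  4  5  5  6  6
  i=7: 0  1  1  1  2  3  4  5  5  6  7
  i=8: 0  1  2  2  3  4  5  6  6  7  8
  i=9: 1  2  3  3  4  5  6  7  7  8  9
  i=10: 1  2  3  3  4  5  6  7  8  9  10
  i=11: 1  2  3  4  5  6  7  8  9  10  11

the unique w with this rank table is (5, 7, 2, 6, 10, 8, 11, 3, 1, 9, 4).

Fulton essential set (7 of the 27 Rothe cells):

[(2, 4, 0), (2, 6, 1), (5, 9, 4), (7, 4, 1), (7, 9, 5), (8, 1, 0), (10, 4, 3)]


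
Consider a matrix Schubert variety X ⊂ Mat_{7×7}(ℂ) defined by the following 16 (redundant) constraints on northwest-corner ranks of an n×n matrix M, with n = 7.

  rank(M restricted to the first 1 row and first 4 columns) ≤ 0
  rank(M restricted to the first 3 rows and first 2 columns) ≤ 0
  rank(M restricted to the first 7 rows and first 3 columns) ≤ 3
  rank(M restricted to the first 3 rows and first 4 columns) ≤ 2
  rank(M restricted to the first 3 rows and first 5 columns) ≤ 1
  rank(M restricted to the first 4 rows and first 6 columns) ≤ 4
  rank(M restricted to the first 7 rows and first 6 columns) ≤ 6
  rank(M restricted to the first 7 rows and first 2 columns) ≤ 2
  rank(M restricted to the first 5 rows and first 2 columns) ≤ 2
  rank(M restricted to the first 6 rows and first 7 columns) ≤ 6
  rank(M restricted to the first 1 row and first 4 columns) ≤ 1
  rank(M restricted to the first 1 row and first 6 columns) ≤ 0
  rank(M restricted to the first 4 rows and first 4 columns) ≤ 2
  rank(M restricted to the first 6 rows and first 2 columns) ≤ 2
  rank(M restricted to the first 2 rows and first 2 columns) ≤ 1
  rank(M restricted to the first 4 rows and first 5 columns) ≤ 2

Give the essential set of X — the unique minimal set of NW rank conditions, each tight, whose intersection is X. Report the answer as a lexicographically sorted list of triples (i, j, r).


Recovering R(i,j) via the rank-extension bound from the 16 conditions:

  0 0 0 0 0 0 1
  0 0 1 1 1 1 2
  0 0 1 1 1 2 3
  1 1 2 2 2 3 4
  1 2 3 3 3 4 5
  1 2 3 4 4 5 6
  1 2 3 4 5 6 7

hence w(1..7) = (7, 3, 6, 1, 2, 4, 5).

Fulton essential set (3 of the 12 Rothe cells):

[(1, 6, 0), (3, 2, 0), (3, 5, 1)]


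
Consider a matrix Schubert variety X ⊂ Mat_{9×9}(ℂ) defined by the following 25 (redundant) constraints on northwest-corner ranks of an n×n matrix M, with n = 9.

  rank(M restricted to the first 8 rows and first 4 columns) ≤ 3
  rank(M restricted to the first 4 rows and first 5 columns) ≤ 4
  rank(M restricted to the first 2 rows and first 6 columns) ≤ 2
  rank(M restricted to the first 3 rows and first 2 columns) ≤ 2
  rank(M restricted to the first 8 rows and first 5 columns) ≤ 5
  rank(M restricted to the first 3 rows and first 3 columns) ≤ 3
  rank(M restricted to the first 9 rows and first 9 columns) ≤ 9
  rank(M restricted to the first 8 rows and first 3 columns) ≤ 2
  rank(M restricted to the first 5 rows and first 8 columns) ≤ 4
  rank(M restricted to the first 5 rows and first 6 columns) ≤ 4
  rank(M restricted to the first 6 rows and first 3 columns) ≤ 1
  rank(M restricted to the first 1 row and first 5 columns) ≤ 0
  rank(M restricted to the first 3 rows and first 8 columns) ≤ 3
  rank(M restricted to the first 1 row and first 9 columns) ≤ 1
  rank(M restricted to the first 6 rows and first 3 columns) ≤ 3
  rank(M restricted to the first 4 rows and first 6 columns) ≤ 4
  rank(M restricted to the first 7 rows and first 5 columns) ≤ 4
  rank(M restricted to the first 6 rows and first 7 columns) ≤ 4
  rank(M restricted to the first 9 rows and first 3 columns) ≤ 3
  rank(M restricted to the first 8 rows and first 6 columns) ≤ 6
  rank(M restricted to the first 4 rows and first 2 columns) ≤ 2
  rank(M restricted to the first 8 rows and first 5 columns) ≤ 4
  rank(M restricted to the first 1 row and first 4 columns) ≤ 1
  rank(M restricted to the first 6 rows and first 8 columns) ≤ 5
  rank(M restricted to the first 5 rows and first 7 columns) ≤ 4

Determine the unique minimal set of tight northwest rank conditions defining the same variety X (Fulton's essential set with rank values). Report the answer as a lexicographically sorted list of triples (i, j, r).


Computing R[i][j] = min implied NW-rank bound (n=9, 25 conditions):

  0 | 0 | 0 | 0 | 0 | 1 | 1 | 1 | 1
  1 | 1 | 1 | 1 | 1 | 2 | 2 | 2 | 2
  1 | 1 | 1 | 2 | 2 | 3 | 3 | 3 | 3
  1 | 1 | 1 | 2 | 3 | 4 | 4 | 4 | 4
  1 | 1 | 1 | 2 | 3 | 4 | 4 | 4 | 5
  1 | 1 | 1 | 2 | 3 | 4 | 4 | 5 | 6
  1 | 2 | 2 | 3 | 4 | 5 | 5 | 6 | 7
  1 | 2 | 2 | 3 | 4 | 5 | 6 | 7 | 8
  1 | 2 | 3 | 4 | 5 | 6 | 7 | 8 | 9

so w = (6, 1, 4, 5, 9, 8, 2, 7, 3).

Fulton essential set (5 of the 17 Rothe cells):

[(1, 5, 0), (5, 8, 4), (6, 3, 1), (6, 7, 4), (8, 3, 2)]


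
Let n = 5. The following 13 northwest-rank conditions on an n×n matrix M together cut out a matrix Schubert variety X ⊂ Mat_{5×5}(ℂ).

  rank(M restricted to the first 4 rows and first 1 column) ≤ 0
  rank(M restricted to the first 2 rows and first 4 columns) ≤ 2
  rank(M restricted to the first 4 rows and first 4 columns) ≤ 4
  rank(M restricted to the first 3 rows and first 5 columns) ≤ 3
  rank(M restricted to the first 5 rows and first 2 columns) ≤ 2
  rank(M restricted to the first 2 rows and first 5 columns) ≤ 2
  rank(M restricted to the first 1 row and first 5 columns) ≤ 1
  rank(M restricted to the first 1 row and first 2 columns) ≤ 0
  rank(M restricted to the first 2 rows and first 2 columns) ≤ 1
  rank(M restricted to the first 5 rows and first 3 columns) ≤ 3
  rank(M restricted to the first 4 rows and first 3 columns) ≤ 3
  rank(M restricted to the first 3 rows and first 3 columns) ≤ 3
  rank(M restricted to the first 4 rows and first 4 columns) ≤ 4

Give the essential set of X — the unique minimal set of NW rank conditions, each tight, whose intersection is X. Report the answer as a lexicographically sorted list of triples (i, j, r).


Computing R[i][j] = min implied NW-rank bound (n=5, 13 conditions):

  0  0  1  1  1
  0  1  2  2  2
  0  1  2  3  3
  0  1  2  3  4
  1  2  3  4  5

second differences of R give the permutation w = (3, 2, 4, 5, 1).

2 SE-corners of the 5-cell Rothe diagram give Ess(w):

[(1, 2, 0), (4, 1, 0)]


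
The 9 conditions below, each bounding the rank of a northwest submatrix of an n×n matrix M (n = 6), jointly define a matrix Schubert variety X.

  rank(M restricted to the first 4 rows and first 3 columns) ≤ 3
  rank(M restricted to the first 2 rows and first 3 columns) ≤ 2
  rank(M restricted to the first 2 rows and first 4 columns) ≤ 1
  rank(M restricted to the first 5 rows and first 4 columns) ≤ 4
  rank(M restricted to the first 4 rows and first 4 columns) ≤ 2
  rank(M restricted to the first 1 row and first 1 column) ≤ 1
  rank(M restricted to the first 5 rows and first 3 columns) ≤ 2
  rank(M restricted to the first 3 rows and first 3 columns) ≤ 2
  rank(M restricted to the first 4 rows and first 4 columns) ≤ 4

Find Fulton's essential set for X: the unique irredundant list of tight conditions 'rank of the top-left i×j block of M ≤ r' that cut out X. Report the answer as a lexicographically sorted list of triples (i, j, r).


Reconstructing r_w from the 9 given conditions:

  row 1: 1 | 1 | 1 | 1 | 1 | 1
  row 2: 1 | 1 | 1 | 1 | 2 | 2
  row 3: 1 | 2 | 2 | 2 | 3 | 3
  row 4: 1 | 2 | 2 | 2 | 3 | 4
  row 5: 1 | 2 | 2 | 3 | 4 | 5
  row 6: 1 | 2 | 3 | 4 | 5 | 6

reading off 1-entries of Δ²R: w = (1, 5, 2, 6, 4, 3).

|D(w)|=6, |Ess(w)|=3:

[(2, 4, 1), (4, 4, 2), (5, 3, 2)]


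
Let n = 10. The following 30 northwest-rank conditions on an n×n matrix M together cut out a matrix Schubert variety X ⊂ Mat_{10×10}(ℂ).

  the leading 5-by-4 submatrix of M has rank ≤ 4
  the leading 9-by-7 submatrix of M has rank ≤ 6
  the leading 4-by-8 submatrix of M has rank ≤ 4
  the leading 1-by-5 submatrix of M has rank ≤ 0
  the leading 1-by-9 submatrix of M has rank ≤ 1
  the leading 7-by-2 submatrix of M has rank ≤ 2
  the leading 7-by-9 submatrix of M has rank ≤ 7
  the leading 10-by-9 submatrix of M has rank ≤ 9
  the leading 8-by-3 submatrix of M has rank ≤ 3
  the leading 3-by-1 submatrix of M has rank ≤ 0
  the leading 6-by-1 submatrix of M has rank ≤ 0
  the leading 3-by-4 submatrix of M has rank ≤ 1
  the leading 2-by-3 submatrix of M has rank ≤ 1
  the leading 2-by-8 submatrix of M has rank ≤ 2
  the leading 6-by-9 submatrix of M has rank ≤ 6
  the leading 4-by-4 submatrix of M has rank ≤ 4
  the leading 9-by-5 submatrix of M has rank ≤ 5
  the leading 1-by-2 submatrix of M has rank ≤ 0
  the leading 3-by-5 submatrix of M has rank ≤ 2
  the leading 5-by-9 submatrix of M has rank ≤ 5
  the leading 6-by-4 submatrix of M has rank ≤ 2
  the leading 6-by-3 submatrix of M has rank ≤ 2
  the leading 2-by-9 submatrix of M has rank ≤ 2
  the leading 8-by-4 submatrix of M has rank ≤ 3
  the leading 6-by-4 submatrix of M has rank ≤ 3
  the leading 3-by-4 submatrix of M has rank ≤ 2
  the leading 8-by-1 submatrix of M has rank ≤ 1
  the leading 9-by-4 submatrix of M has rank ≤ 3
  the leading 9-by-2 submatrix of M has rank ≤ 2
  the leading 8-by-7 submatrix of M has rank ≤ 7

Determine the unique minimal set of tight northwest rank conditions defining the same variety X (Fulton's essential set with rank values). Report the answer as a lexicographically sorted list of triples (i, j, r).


Recovering R(i,j) via the rank-extension bound from the 30 conditions:

  0 | 0 | 0 | 0 | 0 | 1 | 1 | 1 | 1 | 1
  0 | 1 | 1 | 1 | 1 | 2 | 2 | 2 | 2 | 2
  0 | 1 | 1 | 1 | 2 | 3 | 3 | 3 | 3 | 3
  0 | 1 | 2 | 2 | 3 | 4 | 4 | 4 | 4 | 4
  0 | 1 | 2 | 2 | 3 | 4 | 5 | 5 | 5 | 5
  0 | 1 | 2 | 2 | 3 | 4 | 5 | 6 | 6 | 6
  1 | 2 | 3 | 3 | 4 | 5 | 6 | 7 | 7 | 7
  1 | 2 | 3 | 3 | 4 | 5 | 6 | 7 | 8 | 8
  1 | 2 | 3 | 3 | 4 | 5 | 6 | 7 | 8 | 9
  1 | 2 | 3 | 4 | 5 | 6 | 7 | 8 | 9 | 10

the unique w with this rank table is (6, 2, 5, 3, 7, 8, 1, 9, 10, 4).

ℓ(w)=16; the 5 essential cells (i,j,r):

[(1, 5, 0), (3, 4, 1), (6, 1, 0), (6, 4, 2), (9, 4, 3)]
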